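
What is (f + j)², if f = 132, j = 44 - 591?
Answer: 172225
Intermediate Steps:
j = -547
(f + j)² = (132 - 547)² = (-415)² = 172225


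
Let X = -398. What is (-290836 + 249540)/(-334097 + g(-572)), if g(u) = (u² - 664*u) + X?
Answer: -41296/372497 ≈ -0.11086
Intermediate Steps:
g(u) = -398 + u² - 664*u (g(u) = (u² - 664*u) - 398 = -398 + u² - 664*u)
(-290836 + 249540)/(-334097 + g(-572)) = (-290836 + 249540)/(-334097 + (-398 + (-572)² - 664*(-572))) = -41296/(-334097 + (-398 + 327184 + 379808)) = -41296/(-334097 + 706594) = -41296/372497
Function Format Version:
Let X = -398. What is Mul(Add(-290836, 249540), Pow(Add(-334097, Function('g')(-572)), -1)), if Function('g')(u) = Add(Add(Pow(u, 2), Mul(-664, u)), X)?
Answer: Rational(-41296, 372497) ≈ -0.11086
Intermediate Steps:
Function('g')(u) = Add(-398, Pow(u, 2), Mul(-664, u)) (Function('g')(u) = Add(Add(Pow(u, 2), Mul(-664, u)), -398) = Add(-398, Pow(u, 2), Mul(-664, u)))
Mul(Add(-290836, 249540), Pow(Add(-334097, Function('g')(-572)), -1)) = Mul(Add(-290836, 249540), Pow(Add(-334097, Add(-398, Pow(-572, 2), Mul(-664, -572))), -1)) = Mul(-41296, Pow(Add(-334097, Add(-398, 327184, 379808)), -1)) = Mul(-41296, Pow(Add(-334097, 706594), -1)) = Mul(-41296, Pow(372497, -1)) = Mul(-41296, Rational(1, 372497)) = Rational(-41296, 372497)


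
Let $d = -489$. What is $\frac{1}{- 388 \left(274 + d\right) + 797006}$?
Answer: $\frac{1}{880426} \approx 1.1358 \cdot 10^{-6}$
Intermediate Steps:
$\frac{1}{- 388 \left(274 + d\right) + 797006} = \frac{1}{- 388 \left(274 - 489\right) + 797006} = \frac{1}{\left(-388\right) \left(-215\right) + 797006} = \frac{1}{83420 + 797006} = \frac{1}{880426}$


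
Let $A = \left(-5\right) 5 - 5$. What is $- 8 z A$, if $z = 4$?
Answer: $960$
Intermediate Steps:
$A = -30$ ($A = -25 - 5 = -30$)
$- 8 z A = \left(-8\right) 4 \left(-30\right) = \left(-32\right) \left(-30\right) = 960$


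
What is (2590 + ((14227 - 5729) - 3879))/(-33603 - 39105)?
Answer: -2403/24236 ≈ -0.099150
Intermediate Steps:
(2590 + ((14227 - 5729) - 3879))/(-33603 - 39105) = (2590 + (8498 - 3879))/(-72708) = (2590 + 4619)*(-1/72708) = 7209*(-1/72708) = -2403/24236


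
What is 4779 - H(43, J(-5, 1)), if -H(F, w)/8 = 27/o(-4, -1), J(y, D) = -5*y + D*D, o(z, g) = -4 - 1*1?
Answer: 23679/5 ≈ 4735.8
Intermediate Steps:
o(z, g) = -5 (o(z, g) = -4 - 1 = -5)
J(y, D) = D² - 5*y (J(y, D) = -5*y + D² = D² - 5*y)
H(F, w) = 216/5 (H(F, w) = -216/(-5) = -216*(-1)/5 = -8*(-27/5) = 216/5)
4779 - H(43, J(-5, 1)) = 4779 - 1*216/5 = 4779 - 216/5 = 23679/5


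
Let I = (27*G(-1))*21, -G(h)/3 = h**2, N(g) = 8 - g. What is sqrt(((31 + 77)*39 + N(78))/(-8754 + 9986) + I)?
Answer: I*sqrt(161044730)/308 ≈ 41.202*I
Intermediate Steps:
G(h) = -3*h**2
I = -1701 (I = (27*(-3*(-1)**2))*21 = (27*(-3*1))*21 = (27*(-3))*21 = -81*21 = -1701)
sqrt(((31 + 77)*39 + N(78))/(-8754 + 9986) + I) = sqrt(((31 + 77)*39 + (8 - 1*78))/(-8754 + 9986) - 1701) = sqrt((108*39 + (8 - 78))/1232 - 1701) = sqrt((4212 - 70)*(1/1232) - 1701) = sqrt(4142*(1/1232) - 1701) = sqrt(2071/616 - 1701) = sqrt(-1045745/616) = I*sqrt(161044730)/308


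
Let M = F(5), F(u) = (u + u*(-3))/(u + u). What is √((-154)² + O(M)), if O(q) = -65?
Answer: √23651 ≈ 153.79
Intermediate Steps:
F(u) = -1 (F(u) = (u - 3*u)/((2*u)) = (-2*u)*(1/(2*u)) = -1)
M = -1
√((-154)² + O(M)) = √((-154)² - 65) = √(23716 - 65) = √23651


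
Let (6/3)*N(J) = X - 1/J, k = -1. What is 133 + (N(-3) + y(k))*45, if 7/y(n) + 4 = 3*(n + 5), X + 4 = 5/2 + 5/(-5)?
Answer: 989/8 ≈ 123.63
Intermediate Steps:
X = -5/2 (X = -4 + (5/2 + 5/(-5)) = -4 + (5*(1/2) + 5*(-1/5)) = -4 + (5/2 - 1) = -4 + 3/2 = -5/2 ≈ -2.5000)
y(n) = 7/(11 + 3*n) (y(n) = 7/(-4 + 3*(n + 5)) = 7/(-4 + 3*(5 + n)) = 7/(-4 + (15 + 3*n)) = 7/(11 + 3*n))
N(J) = -5/4 - 1/(2*J) (N(J) = (-5/2 - 1/J)/2 = -5/4 - 1/(2*J))
133 + (N(-3) + y(k))*45 = 133 + ((1/4)*(-2 - 5*(-3))/(-3) + 7/(11 + 3*(-1)))*45 = 133 + ((1/4)*(-1/3)*(-2 + 15) + 7/(11 - 3))*45 = 133 + ((1/4)*(-1/3)*13 + 7/8)*45 = 133 + (-13/12 + 7*(1/8))*45 = 133 + (-13/12 + 7/8)*45 = 133 - 5/24*45 = 133 - 75/8 = 989/8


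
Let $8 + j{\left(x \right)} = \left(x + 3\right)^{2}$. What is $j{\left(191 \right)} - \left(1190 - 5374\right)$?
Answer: $41812$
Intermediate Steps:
$j{\left(x \right)} = -8 + \left(3 + x\right)^{2}$ ($j{\left(x \right)} = -8 + \left(x + 3\right)^{2} = -8 + \left(3 + x\right)^{2}$)
$j{\left(191 \right)} - \left(1190 - 5374\right) = \left(-8 + \left(3 + 191\right)^{2}\right) - \left(1190 - 5374\right) = \left(-8 + 194^{2}\right) - \left(1190 - 5374\right) = \left(-8 + 37636\right) - -4184 = 37628 + 4184 = 41812$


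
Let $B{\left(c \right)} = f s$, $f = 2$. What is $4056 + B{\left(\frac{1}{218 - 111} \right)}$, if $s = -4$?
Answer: $4048$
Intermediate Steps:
$B{\left(c \right)} = -8$ ($B{\left(c \right)} = 2 \left(-4\right) = -8$)
$4056 + B{\left(\frac{1}{218 - 111} \right)} = 4056 - 8 = 4048$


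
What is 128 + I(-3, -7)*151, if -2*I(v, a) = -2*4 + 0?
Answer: 732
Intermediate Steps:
I(v, a) = 4 (I(v, a) = -(-2*4 + 0)/2 = -(-8 + 0)/2 = -1/2*(-8) = 4)
128 + I(-3, -7)*151 = 128 + 4*151 = 128 + 604 = 732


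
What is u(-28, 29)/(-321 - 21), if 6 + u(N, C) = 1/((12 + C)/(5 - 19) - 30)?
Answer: 1390/78831 ≈ 0.017633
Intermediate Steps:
u(N, C) = -6 + 1/(-216/7 - C/14) (u(N, C) = -6 + 1/((12 + C)/(5 - 19) - 30) = -6 + 1/((12 + C)/(-14) - 30) = -6 + 1/((12 + C)*(-1/14) - 30) = -6 + 1/((-6/7 - C/14) - 30) = -6 + 1/(-216/7 - C/14))
u(-28, 29)/(-321 - 21) = (2*(-1303 - 3*29)/(432 + 29))/(-321 - 21) = (2*(-1303 - 87)/461)/(-342) = (2*(1/461)*(-1390))*(-1/342) = -2780/461*(-1/342) = 1390/78831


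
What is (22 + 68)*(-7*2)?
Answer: -1260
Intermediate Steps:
(22 + 68)*(-7*2) = 90*(-14) = -1260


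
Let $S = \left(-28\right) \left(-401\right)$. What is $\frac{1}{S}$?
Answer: $\frac{1}{11228} \approx 8.9063 \cdot 10^{-5}$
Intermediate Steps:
$S = 11228$
$\frac{1}{S} = \frac{1}{11228}$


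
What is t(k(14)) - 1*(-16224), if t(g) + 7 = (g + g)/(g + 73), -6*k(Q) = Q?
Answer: 1718995/106 ≈ 16217.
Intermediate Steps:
k(Q) = -Q/6
t(g) = -7 + 2*g/(73 + g) (t(g) = -7 + (g + g)/(g + 73) = -7 + (2*g)/(73 + g) = -7 + 2*g/(73 + g))
t(k(14)) - 1*(-16224) = (-511 - (-5)*14/6)/(73 - ⅙*14) - 1*(-16224) = (-511 - 5*(-7/3))/(73 - 7/3) + 16224 = (-511 + 35/3)/(212/3) + 16224 = (3/212)*(-1498/3) + 16224 = -749/106 + 16224 = 1718995/106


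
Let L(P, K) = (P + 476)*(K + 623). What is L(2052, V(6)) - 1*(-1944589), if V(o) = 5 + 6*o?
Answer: 3623181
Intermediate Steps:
L(P, K) = (476 + P)*(623 + K)
L(2052, V(6)) - 1*(-1944589) = (296548 + 476*(5 + 6*6) + 623*2052 + (5 + 6*6)*2052) - 1*(-1944589) = (296548 + 476*(5 + 36) + 1278396 + (5 + 36)*2052) + 1944589 = (296548 + 476*41 + 1278396 + 41*2052) + 1944589 = (296548 + 19516 + 1278396 + 84132) + 1944589 = 1678592 + 1944589 = 3623181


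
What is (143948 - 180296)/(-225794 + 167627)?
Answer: 12116/19389 ≈ 0.62489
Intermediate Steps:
(143948 - 180296)/(-225794 + 167627) = -36348/(-58167) = -36348*(-1/58167) = 12116/19389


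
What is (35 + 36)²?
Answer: 5041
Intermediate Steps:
(35 + 36)² = 71² = 5041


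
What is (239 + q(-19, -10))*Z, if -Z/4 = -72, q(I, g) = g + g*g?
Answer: 94752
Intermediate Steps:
q(I, g) = g + g**2
Z = 288 (Z = -4*(-72) = 288)
(239 + q(-19, -10))*Z = (239 - 10*(1 - 10))*288 = (239 - 10*(-9))*288 = (239 + 90)*288 = 329*288 = 94752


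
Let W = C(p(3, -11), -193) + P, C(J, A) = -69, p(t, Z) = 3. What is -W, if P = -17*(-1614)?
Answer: -27369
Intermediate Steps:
P = 27438
W = 27369 (W = -69 + 27438 = 27369)
-W = -1*27369 = -27369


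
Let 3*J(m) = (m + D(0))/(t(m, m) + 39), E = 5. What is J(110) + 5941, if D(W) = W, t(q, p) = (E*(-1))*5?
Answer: 124816/21 ≈ 5943.6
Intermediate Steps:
t(q, p) = -25 (t(q, p) = (5*(-1))*5 = -5*5 = -25)
J(m) = m/42 (J(m) = ((m + 0)/(-25 + 39))/3 = (m/14)/3 = m/42)
J(110) + 5941 = (1/42)*110 + 5941 = 55/21 + 5941 = 124816/21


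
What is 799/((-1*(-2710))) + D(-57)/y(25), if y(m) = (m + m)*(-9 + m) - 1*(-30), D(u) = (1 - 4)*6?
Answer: 61439/224930 ≈ 0.27315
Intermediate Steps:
D(u) = -18 (D(u) = -3*6 = -18)
y(m) = 30 + 2*m*(-9 + m) (y(m) = (2*m)*(-9 + m) + 30 = 2*m*(-9 + m) + 30 = 30 + 2*m*(-9 + m))
799/((-1*(-2710))) + D(-57)/y(25) = 799/((-1*(-2710))) - 18/(30 - 18*25 + 2*25²) = 799/2710 - 18/(30 - 450 + 2*625) = 799*(1/2710) - 18/(30 - 450 + 1250) = 799/2710 - 18/830 = 799/2710 - 18*1/830 = 799/2710 - 9/415 = 61439/224930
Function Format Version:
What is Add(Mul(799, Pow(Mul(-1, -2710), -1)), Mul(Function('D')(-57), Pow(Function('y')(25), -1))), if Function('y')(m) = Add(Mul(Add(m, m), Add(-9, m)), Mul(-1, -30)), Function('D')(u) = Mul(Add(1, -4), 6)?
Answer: Rational(61439, 224930) ≈ 0.27315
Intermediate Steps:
Function('D')(u) = -18 (Function('D')(u) = Mul(-3, 6) = -18)
Function('y')(m) = Add(30, Mul(2, m, Add(-9, m))) (Function('y')(m) = Add(Mul(Mul(2, m), Add(-9, m)), 30) = Add(Mul(2, m, Add(-9, m)), 30) = Add(30, Mul(2, m, Add(-9, m))))
Add(Mul(799, Pow(Mul(-1, -2710), -1)), Mul(Function('D')(-57), Pow(Function('y')(25), -1))) = Add(Mul(799, Pow(Mul(-1, -2710), -1)), Mul(-18, Pow(Add(30, Mul(-18, 25), Mul(2, Pow(25, 2))), -1))) = Add(Mul(799, Pow(2710, -1)), Mul(-18, Pow(Add(30, -450, Mul(2, 625)), -1))) = Add(Mul(799, Rational(1, 2710)), Mul(-18, Pow(Add(30, -450, 1250), -1))) = Add(Rational(799, 2710), Mul(-18, Pow(830, -1))) = Add(Rational(799, 2710), Mul(-18, Rational(1, 830))) = Add(Rational(799, 2710), Rational(-9, 415)) = Rational(61439, 224930)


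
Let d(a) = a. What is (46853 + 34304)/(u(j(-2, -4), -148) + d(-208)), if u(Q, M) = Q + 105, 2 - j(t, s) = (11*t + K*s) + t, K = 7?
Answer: -81157/49 ≈ -1656.3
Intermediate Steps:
j(t, s) = 2 - 12*t - 7*s (j(t, s) = 2 - ((11*t + 7*s) + t) = 2 - ((7*s + 11*t) + t) = 2 - (7*s + 12*t) = 2 + (-12*t - 7*s) = 2 - 12*t - 7*s)
u(Q, M) = 105 + Q
(46853 + 34304)/(u(j(-2, -4), -148) + d(-208)) = (46853 + 34304)/((105 + (2 - 12*(-2) - 7*(-4))) - 208) = 81157/((105 + (2 + 24 + 28)) - 208) = 81157/((105 + 54) - 208) = 81157/(159 - 208) = 81157/(-49) = 81157*(-1/49) = -81157/49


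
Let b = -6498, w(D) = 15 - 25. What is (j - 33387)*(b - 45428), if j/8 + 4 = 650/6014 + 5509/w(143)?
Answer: 29530519594142/15035 ≈ 1.9641e+9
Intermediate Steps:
w(D) = -10
j = -66730372/15035 (j = -32 + 8*(650/6014 + 5509/(-10)) = -32 + 8*(650*(1/6014) + 5509*(-1/10)) = -32 + 8*(325/3007 - 5509/10) = -32 + 8*(-16562313/30070) = -32 - 66249252/15035 = -66730372/15035 ≈ -4438.3)
(j - 33387)*(b - 45428) = (-66730372/15035 - 33387)*(-6498 - 45428) = -568703917/15035*(-51926) = 29530519594142/15035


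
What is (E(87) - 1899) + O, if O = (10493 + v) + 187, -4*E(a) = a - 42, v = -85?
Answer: 34739/4 ≈ 8684.8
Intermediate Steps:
E(a) = 21/2 - a/4 (E(a) = -(a - 42)/4 = -(-42 + a)/4 = 21/2 - a/4)
O = 10595 (O = (10493 - 85) + 187 = 10408 + 187 = 10595)
(E(87) - 1899) + O = ((21/2 - ¼*87) - 1899) + 10595 = ((21/2 - 87/4) - 1899) + 10595 = (-45/4 - 1899) + 10595 = -7641/4 + 10595 = 34739/4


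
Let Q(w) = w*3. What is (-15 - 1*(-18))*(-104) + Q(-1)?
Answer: -315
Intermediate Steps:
Q(w) = 3*w
(-15 - 1*(-18))*(-104) + Q(-1) = (-15 - 1*(-18))*(-104) + 3*(-1) = (-15 + 18)*(-104) - 3 = 3*(-104) - 3 = -312 - 3 = -315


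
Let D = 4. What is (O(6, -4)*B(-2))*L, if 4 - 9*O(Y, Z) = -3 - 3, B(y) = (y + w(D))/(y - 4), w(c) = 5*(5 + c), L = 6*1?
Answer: -430/9 ≈ -47.778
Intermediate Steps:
L = 6
w(c) = 25 + 5*c
B(y) = (45 + y)/(-4 + y) (B(y) = (y + (25 + 5*4))/(y - 4) = (y + (25 + 20))/(-4 + y) = (y + 45)/(-4 + y) = (45 + y)/(-4 + y))
O(Y, Z) = 10/9 (O(Y, Z) = 4/9 - (-3 - 3)/9 = 4/9 - ⅑*(-6) = 4/9 + ⅔ = 10/9)
(O(6, -4)*B(-2))*L = (10*((45 - 2)/(-4 - 2))/9)*6 = (10*(43/(-6))/9)*6 = (10*(-⅙*43)/9)*6 = ((10/9)*(-43/6))*6 = -215/27*6 = -430/9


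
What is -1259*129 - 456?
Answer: -162867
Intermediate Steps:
-1259*129 - 456 = -162411 - 456 = -162867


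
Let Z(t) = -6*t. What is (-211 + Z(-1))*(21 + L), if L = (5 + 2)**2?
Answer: -14350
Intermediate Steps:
L = 49 (L = 7**2 = 49)
(-211 + Z(-1))*(21 + L) = (-211 - 6*(-1))*(21 + 49) = (-211 + 6)*70 = -205*70 = -14350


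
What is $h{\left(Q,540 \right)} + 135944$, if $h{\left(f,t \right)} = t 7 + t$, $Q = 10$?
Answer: $140264$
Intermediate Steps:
$h{\left(f,t \right)} = 8 t$ ($h{\left(f,t \right)} = 7 t + t = 8 t$)
$h{\left(Q,540 \right)} + 135944 = 8 \cdot 540 + 135944 = 4320 + 135944 = 140264$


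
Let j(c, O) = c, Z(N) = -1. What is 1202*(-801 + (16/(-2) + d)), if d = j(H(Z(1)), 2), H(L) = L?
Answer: -973620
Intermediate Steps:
d = -1
1202*(-801 + (16/(-2) + d)) = 1202*(-801 + (16/(-2) - 1)) = 1202*(-801 + (16*(-½) - 1)) = 1202*(-801 + (-8 - 1)) = 1202*(-801 - 9) = 1202*(-810) = -973620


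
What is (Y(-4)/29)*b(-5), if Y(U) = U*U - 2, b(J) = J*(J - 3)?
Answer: 560/29 ≈ 19.310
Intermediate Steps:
b(J) = J*(-3 + J)
Y(U) = -2 + U**2 (Y(U) = U**2 - 2 = -2 + U**2)
(Y(-4)/29)*b(-5) = ((-2 + (-4)**2)/29)*(-5*(-3 - 5)) = ((-2 + 16)*(1/29))*(-5*(-8)) = (14*(1/29))*40 = (14/29)*40 = 560/29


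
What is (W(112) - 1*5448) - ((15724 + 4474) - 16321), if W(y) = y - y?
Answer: -9325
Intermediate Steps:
W(y) = 0
(W(112) - 1*5448) - ((15724 + 4474) - 16321) = (0 - 1*5448) - ((15724 + 4474) - 16321) = (0 - 5448) - (20198 - 16321) = -5448 - 1*3877 = -5448 - 3877 = -9325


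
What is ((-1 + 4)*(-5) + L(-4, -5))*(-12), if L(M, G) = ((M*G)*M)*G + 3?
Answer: -4656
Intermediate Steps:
L(M, G) = 3 + G²*M² (L(M, G) = ((G*M)*M)*G + 3 = (G*M²)*G + 3 = G²*M² + 3 = 3 + G²*M²)
((-1 + 4)*(-5) + L(-4, -5))*(-12) = ((-1 + 4)*(-5) + (3 + (-5)²*(-4)²))*(-12) = (3*(-5) + (3 + 25*16))*(-12) = (-15 + (3 + 400))*(-12) = (-15 + 403)*(-12) = 388*(-12) = -4656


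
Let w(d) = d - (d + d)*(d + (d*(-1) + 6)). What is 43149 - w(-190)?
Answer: 41059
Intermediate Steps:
w(d) = -11*d (w(d) = d - 2*d*(d + (-d + 6)) = d - 2*d*(d + (6 - d)) = d - 2*d*6 = d - 12*d = -11*d)
43149 - w(-190) = 43149 - (-11)*(-190) = 43149 - 1*2090 = 43149 - 2090 = 41059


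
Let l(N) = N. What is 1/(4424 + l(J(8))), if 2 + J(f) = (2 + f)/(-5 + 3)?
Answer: 1/4417 ≈ 0.00022640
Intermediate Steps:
J(f) = -3 - f/2 (J(f) = -2 + (2 + f)/(-5 + 3) = -2 + (2 + f)/(-2) = -2 + (2 + f)*(-½) = -2 + (-1 - f/2) = -3 - f/2)
1/(4424 + l(J(8))) = 1/(4424 + (-3 - ½*8)) = 1/(4424 + (-3 - 4)) = 1/(4424 - 7) = 1/4417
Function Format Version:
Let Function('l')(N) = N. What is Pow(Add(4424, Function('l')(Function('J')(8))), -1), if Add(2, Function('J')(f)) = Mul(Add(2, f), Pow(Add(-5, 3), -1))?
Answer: Rational(1, 4417) ≈ 0.00022640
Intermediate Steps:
Function('J')(f) = Add(-3, Mul(Rational(-1, 2), f)) (Function('J')(f) = Add(-2, Mul(Add(2, f), Pow(Add(-5, 3), -1))) = Add(-2, Mul(Add(2, f), Pow(-2, -1))) = Add(-2, Mul(Add(2, f), Rational(-1, 2))) = Add(-2, Add(-1, Mul(Rational(-1, 2), f))) = Add(-3, Mul(Rational(-1, 2), f)))
Pow(Add(4424, Function('l')(Function('J')(8))), -1) = Pow(Add(4424, Add(-3, Mul(Rational(-1, 2), 8))), -1) = Pow(Add(4424, Add(-3, -4)), -1) = Pow(Add(4424, -7), -1) = Pow(4417, -1) = Rational(1, 4417)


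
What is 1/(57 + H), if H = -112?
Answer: -1/55 ≈ -0.018182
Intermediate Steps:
1/(57 + H) = 1/(57 - 112) = 1/(-55) = -1/55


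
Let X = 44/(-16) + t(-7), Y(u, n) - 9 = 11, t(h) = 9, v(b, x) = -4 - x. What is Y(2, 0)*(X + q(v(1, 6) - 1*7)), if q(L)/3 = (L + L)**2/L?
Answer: -3955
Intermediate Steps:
Y(u, n) = 20 (Y(u, n) = 9 + 11 = 20)
q(L) = 12*L (q(L) = 3*((L + L)**2/L) = 3*((2*L)**2/L) = 3*((4*L**2)/L) = 3*(4*L) = 12*L)
X = 25/4 (X = 44/(-16) + 9 = 44*(-1/16) + 9 = -11/4 + 9 = 25/4 ≈ 6.2500)
Y(2, 0)*(X + q(v(1, 6) - 1*7)) = 20*(25/4 + 12*((-4 - 1*6) - 1*7)) = 20*(25/4 + 12*((-4 - 6) - 7)) = 20*(25/4 + 12*(-10 - 7)) = 20*(25/4 + 12*(-17)) = 20*(25/4 - 204) = 20*(-791/4) = -3955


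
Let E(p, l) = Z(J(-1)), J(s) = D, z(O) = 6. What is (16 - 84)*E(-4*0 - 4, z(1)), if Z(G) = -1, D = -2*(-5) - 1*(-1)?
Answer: 68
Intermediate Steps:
D = 11 (D = 10 + 1 = 11)
J(s) = 11
E(p, l) = -1
(16 - 84)*E(-4*0 - 4, z(1)) = (16 - 84)*(-1) = -68*(-1) = 68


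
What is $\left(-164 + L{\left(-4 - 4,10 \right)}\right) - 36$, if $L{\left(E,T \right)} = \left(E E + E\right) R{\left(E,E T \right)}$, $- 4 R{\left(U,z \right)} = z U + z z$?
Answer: $-98760$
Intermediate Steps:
$R{\left(U,z \right)} = - \frac{z^{2}}{4} - \frac{U z}{4}$ ($R{\left(U,z \right)} = - \frac{z U + z z}{4} = - \frac{U z + z^{2}}{4} = - \frac{z^{2} + U z}{4} = - \frac{z^{2}}{4} - \frac{U z}{4}$)
$L{\left(E,T \right)} = - \frac{E T \left(E + E^{2}\right) \left(E + E T\right)}{4}$ ($L{\left(E,T \right)} = \left(E E + E\right) \left(- \frac{E T \left(E + E T\right)}{4}\right) = \left(E^{2} + E\right) \left(- \frac{E T \left(E + E T\right)}{4}\right) = \left(E + E^{2}\right) \left(- \frac{E T \left(E + E T\right)}{4}\right) = - \frac{E T \left(E + E^{2}\right) \left(E + E T\right)}{4}$)
$\left(-164 + L{\left(-4 - 4,10 \right)}\right) - 36 = \left(-164 - \frac{5 \left(-4 - 4\right)^{3} \left(1 - 8\right) \left(1 + 10\right)}{2}\right) - 36 = \left(-164 - \frac{5}{2} \left(-4 - 4\right)^{3} \left(1 - 8\right) 11\right) - 36 = \left(-164 - \frac{5}{2} \left(-8\right)^{3} \left(1 - 8\right) 11\right) - 36 = \left(-164 - \frac{5}{2} \left(-512\right) \left(-7\right) 11\right) - 36 = \left(-164 - 98560\right) - 36 = -98724 - 36 = -98760$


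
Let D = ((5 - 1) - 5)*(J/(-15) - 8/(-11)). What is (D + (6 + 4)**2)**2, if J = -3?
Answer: 29691601/3025 ≈ 9815.4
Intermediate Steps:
D = -51/55 (D = ((5 - 1) - 5)*(-3/(-15) - 8/(-11)) = (4 - 5)*(-3*(-1/15) - 8*(-1/11)) = -(1/5 + 8/11) = -1*51/55 = -51/55 ≈ -0.92727)
(D + (6 + 4)**2)**2 = (-51/55 + (6 + 4)**2)**2 = (-51/55 + 10**2)**2 = (-51/55 + 100)**2 = (5449/55)**2 = 29691601/3025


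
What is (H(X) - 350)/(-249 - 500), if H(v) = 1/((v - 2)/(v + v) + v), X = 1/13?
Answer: 113076/241927 ≈ 0.46740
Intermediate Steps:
X = 1/13 (X = 1*(1/13) = 1/13 ≈ 0.076923)
H(v) = 1/(v + (-2 + v)/(2*v)) (H(v) = 1/((-2 + v)/((2*v)) + v) = 1/((-2 + v)*(1/(2*v)) + v) = 1/((-2 + v)/(2*v) + v) = 1/(v + (-2 + v)/(2*v)))
(H(X) - 350)/(-249 - 500) = (2*(1/13)/(-2 + 1/13 + 2*(1/13)²) - 350)/(-249 - 500) = (2*(1/13)/(-2 + 1/13 + 2*(1/169)) - 350)/(-749) = (2*(1/13)/(-2 + 1/13 + 2/169) - 350)*(-1/749) = (2*(1/13)/(-323/169) - 350)*(-1/749) = (2*(1/13)*(-169/323) - 350)*(-1/749) = (-26/323 - 350)*(-1/749) = -113076/323*(-1/749) = 113076/241927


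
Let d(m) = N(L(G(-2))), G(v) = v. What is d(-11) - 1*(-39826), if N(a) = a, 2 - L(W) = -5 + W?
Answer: 39835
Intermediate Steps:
L(W) = 7 - W (L(W) = 2 - (-5 + W) = 2 + (5 - W) = 7 - W)
d(m) = 9 (d(m) = 7 - 1*(-2) = 7 + 2 = 9)
d(-11) - 1*(-39826) = 9 - 1*(-39826) = 9 + 39826 = 39835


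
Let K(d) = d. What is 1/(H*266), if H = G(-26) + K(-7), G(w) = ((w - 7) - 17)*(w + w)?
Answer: 1/689738 ≈ 1.4498e-6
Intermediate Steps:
G(w) = 2*w*(-24 + w) (G(w) = ((-7 + w) - 17)*(2*w) = (-24 + w)*(2*w) = 2*w*(-24 + w))
H = 2593 (H = 2*(-26)*(-24 - 26) - 7 = 2*(-26)*(-50) - 7 = 2600 - 7 = 2593)
1/(H*266) = 1/(2593*266) = 1/689738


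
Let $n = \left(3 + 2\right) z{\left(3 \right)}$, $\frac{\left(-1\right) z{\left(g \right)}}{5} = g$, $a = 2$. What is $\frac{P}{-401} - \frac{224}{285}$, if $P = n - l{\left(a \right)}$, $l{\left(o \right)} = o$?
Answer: $- \frac{67879}{114285} \approx -0.59394$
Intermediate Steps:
$z{\left(g \right)} = - 5 g$
$n = -75$ ($n = \left(3 + 2\right) \left(\left(-5\right) 3\right) = 5 \left(-15\right) = -75$)
$P = -77$ ($P = -75 - 2 = -77$)
$\frac{P}{-401} - \frac{224}{285} = - \frac{77}{-401} - \frac{224}{285} = \left(-77\right) \left(- \frac{1}{401}\right) - \frac{224}{285} = \frac{77}{401} - \frac{224}{285} = - \frac{67879}{114285}$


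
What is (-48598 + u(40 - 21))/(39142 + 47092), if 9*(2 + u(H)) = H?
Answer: -437381/776106 ≈ -0.56356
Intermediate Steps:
u(H) = -2 + H/9
(-48598 + u(40 - 21))/(39142 + 47092) = (-48598 + (-2 + (40 - 21)/9))/(39142 + 47092) = (-48598 + (-2 + (1/9)*19))/86234 = (-48598 + (-2 + 19/9))*(1/86234) = (-48598 + 1/9)*(1/86234) = -437381/9*1/86234 = -437381/776106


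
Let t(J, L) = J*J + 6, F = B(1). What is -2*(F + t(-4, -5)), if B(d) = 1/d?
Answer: -46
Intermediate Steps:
B(d) = 1/d
F = 1 (F = 1/1 = 1)
t(J, L) = 6 + J² (t(J, L) = J² + 6 = 6 + J²)
-2*(F + t(-4, -5)) = -2*(1 + (6 + (-4)²)) = -2*(1 + (6 + 16)) = -2*(1 + 22) = -2*23 = -46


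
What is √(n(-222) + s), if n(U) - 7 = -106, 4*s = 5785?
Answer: √5389/2 ≈ 36.705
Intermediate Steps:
s = 5785/4 (s = (¼)*5785 = 5785/4 ≈ 1446.3)
n(U) = -99 (n(U) = 7 - 106 = -99)
√(n(-222) + s) = √(-99 + 5785/4) = √(5389/4) = √5389/2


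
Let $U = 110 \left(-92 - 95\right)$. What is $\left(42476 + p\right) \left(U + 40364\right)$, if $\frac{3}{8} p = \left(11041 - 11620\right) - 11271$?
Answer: $215279544$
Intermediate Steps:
$U = -20570$ ($U = 110 \left(-187\right) = -20570$)
$p = -31600$ ($p = \frac{8 \left(\left(11041 - 11620\right) - 11271\right)}{3} = \frac{8 \left(-579 - 11271\right)}{3} = \frac{8}{3} \left(-11850\right) = -31600$)
$\left(42476 + p\right) \left(U + 40364\right) = \left(42476 - 31600\right) \left(-20570 + 40364\right) = 10876 \cdot 19794 = 215279544$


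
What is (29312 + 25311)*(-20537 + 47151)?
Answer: 1453736522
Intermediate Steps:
(29312 + 25311)*(-20537 + 47151) = 54623*26614 = 1453736522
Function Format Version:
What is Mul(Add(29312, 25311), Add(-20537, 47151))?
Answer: 1453736522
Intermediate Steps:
Mul(Add(29312, 25311), Add(-20537, 47151)) = Mul(54623, 26614) = 1453736522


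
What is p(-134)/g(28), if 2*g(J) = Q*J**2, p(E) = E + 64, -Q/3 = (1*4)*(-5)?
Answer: -1/336 ≈ -0.0029762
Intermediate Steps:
Q = 60 (Q = -3*1*4*(-5) = -12*(-5) = -3*(-20) = 60)
p(E) = 64 + E
g(J) = 30*J**2 (g(J) = (60*J**2)/2 = 30*J**2)
p(-134)/g(28) = (64 - 134)/((30*28**2)) = -70/(30*784) = -70/23520 = -70*1/23520 = -1/336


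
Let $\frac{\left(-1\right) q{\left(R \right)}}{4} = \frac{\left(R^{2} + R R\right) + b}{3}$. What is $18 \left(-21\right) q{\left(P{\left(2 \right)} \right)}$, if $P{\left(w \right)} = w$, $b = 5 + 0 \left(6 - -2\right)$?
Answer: $6552$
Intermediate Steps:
$b = 5$ ($b = 5 + 0 \left(6 + 2\right) = 5 + 0 \cdot 8 = 5 + 0 = 5$)
$q{\left(R \right)} = - \frac{20}{3} - \frac{8 R^{2}}{3}$ ($q{\left(R \right)} = - 4 \frac{\left(R^{2} + R R\right) + 5}{3} = - 4 \left(\left(R^{2} + R^{2}\right) + 5\right) \frac{1}{3} = - 4 \left(2 R^{2} + 5\right) \frac{1}{3} = - 4 \left(5 + 2 R^{2}\right) \frac{1}{3} = - 4 \left(\frac{5}{3} + \frac{2 R^{2}}{3}\right) = - \frac{20}{3} - \frac{8 R^{2}}{3}$)
$18 \left(-21\right) q{\left(P{\left(2 \right)} \right)} = 18 \left(-21\right) \left(- \frac{20}{3} - \frac{8 \cdot 2^{2}}{3}\right) = - 378 \left(- \frac{20}{3} - \frac{32}{3}\right) = \left(-378\right) \left(- \frac{52}{3}\right) = 6552$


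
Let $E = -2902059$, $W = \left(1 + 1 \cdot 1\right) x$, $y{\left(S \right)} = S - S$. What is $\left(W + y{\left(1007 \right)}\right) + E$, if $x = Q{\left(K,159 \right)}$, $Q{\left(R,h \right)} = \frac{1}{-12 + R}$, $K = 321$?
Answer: $- \frac{896736229}{309} \approx -2.9021 \cdot 10^{6}$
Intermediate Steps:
$x = \frac{1}{309}$ ($x = \frac{1}{-12 + 321} = \frac{1}{309} \approx 0.0032362$)
$y{\left(S \right)} = 0$
$W = \frac{2}{309}$ ($W = \left(1 + 1 \cdot 1\right) \frac{1}{309} = \left(1 + 1\right) \frac{1}{309} = 2 \cdot \frac{1}{309} = \frac{2}{309} \approx 0.0064725$)
$\left(W + y{\left(1007 \right)}\right) + E = \left(\frac{2}{309} + 0\right) - 2902059 = \frac{2}{309} - 2902059 = - \frac{896736229}{309}$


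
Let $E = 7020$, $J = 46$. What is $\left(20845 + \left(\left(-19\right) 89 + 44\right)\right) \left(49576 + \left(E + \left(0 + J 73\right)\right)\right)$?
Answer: $1150996892$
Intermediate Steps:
$\left(20845 + \left(\left(-19\right) 89 + 44\right)\right) \left(49576 + \left(E + \left(0 + J 73\right)\right)\right) = \left(20845 + \left(\left(-19\right) 89 + 44\right)\right) \left(49576 + \left(7020 + \left(0 + 46 \cdot 73\right)\right)\right) = \left(20845 + \left(-1691 + 44\right)\right) \left(49576 + \left(7020 + \left(0 + 3358\right)\right)\right) = \left(20845 - 1647\right) \left(49576 + \left(7020 + 3358\right)\right) = 19198 \left(49576 + 10378\right) = 19198 \cdot 59954 = 1150996892$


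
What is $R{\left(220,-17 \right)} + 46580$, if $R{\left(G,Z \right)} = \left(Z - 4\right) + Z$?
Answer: $46542$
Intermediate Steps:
$R{\left(G,Z \right)} = -4 + 2 Z$ ($R{\left(G,Z \right)} = \left(-4 + Z\right) + Z = -4 + 2 Z$)
$R{\left(220,-17 \right)} + 46580 = \left(-4 + 2 \left(-17\right)\right) + 46580 = \left(-4 - 34\right) + 46580 = -38 + 46580 = 46542$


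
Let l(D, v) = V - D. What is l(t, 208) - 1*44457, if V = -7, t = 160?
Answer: -44624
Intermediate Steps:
l(D, v) = -7 - D
l(t, 208) - 1*44457 = (-7 - 1*160) - 1*44457 = (-7 - 160) - 44457 = -167 - 44457 = -44624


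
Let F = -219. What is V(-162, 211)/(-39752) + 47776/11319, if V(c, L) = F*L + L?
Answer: 1209921457/224976444 ≈ 5.3780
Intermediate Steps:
V(c, L) = -218*L (V(c, L) = -219*L + L = -218*L)
V(-162, 211)/(-39752) + 47776/11319 = -218*211/(-39752) + 47776/11319 = -45998*(-1/39752) + 47776*(1/11319) = 22999/19876 + 47776/11319 = 1209921457/224976444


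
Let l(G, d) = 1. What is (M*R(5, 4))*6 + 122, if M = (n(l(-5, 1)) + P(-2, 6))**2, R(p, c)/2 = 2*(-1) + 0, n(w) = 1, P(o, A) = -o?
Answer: -94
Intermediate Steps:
R(p, c) = -4 (R(p, c) = 2*(2*(-1) + 0) = 2*(-2 + 0) = 2*(-2) = -4)
M = 9 (M = (1 - 1*(-2))**2 = (1 + 2)**2 = 3**2 = 9)
(M*R(5, 4))*6 + 122 = (9*(-4))*6 + 122 = -36*6 + 122 = -216 + 122 = -94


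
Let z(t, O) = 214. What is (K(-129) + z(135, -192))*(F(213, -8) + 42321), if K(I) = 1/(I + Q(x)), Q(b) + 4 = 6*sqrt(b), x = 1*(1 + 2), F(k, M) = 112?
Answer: 159641475033/17581 - 254598*sqrt(3)/17581 ≈ 9.0803e+6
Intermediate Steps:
x = 3 (x = 1*3 = 3)
Q(b) = -4 + 6*sqrt(b)
K(I) = 1/(-4 + I + 6*sqrt(3)) (K(I) = 1/(I + (-4 + 6*sqrt(3))) = 1/(-4 + I + 6*sqrt(3)))
(K(-129) + z(135, -192))*(F(213, -8) + 42321) = (1/(-4 - 129 + 6*sqrt(3)) + 214)*(112 + 42321) = (1/(-133 + 6*sqrt(3)) + 214)*42433 = (214 + 1/(-133 + 6*sqrt(3)))*42433 = 9080662 + 42433/(-133 + 6*sqrt(3))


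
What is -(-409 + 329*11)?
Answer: -3210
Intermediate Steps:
-(-409 + 329*11) = -(-409 + 3619) = -1*3210 = -3210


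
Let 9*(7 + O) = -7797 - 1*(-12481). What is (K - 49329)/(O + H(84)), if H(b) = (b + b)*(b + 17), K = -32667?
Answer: -737964/157333 ≈ -4.6905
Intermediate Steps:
H(b) = 2*b*(17 + b) (H(b) = (2*b)*(17 + b) = 2*b*(17 + b))
O = 4621/9 (O = -7 + (-7797 - 1*(-12481))/9 = -7 + (-7797 + 12481)/9 = -7 + (⅑)*4684 = -7 + 4684/9 = 4621/9 ≈ 513.44)
(K - 49329)/(O + H(84)) = (-32667 - 49329)/(4621/9 + 2*84*(17 + 84)) = -81996/(4621/9 + 2*84*101) = -81996/(4621/9 + 16968) = -81996/157333/9 = -81996*9/157333 = -737964/157333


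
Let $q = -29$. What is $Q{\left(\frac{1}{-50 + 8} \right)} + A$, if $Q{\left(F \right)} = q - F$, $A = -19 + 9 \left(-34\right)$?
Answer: $- \frac{14867}{42} \approx -353.98$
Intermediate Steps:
$A = -325$ ($A = -19 - 306 = -325$)
$Q{\left(F \right)} = -29 - F$
$Q{\left(\frac{1}{-50 + 8} \right)} + A = \left(-29 - \frac{1}{-50 + 8}\right) - 325 = \left(-29 - \frac{1}{-42}\right) - 325 = \left(-29 - - \frac{1}{42}\right) - 325 = \left(-29 + \frac{1}{42}\right) - 325 = - \frac{1217}{42} - 325 = - \frac{14867}{42}$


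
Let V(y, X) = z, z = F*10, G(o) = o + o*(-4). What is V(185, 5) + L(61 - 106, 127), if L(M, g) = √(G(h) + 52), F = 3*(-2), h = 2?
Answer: -60 + √46 ≈ -53.218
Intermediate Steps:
G(o) = -3*o (G(o) = o - 4*o = -3*o)
F = -6
z = -60 (z = -6*10 = -60)
V(y, X) = -60
L(M, g) = √46 (L(M, g) = √(-3*2 + 52) = √(-6 + 52) = √46)
V(185, 5) + L(61 - 106, 127) = -60 + √46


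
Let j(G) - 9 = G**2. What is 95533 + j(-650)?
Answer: 518042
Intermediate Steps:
j(G) = 9 + G**2
95533 + j(-650) = 95533 + (9 + (-650)**2) = 95533 + (9 + 422500) = 95533 + 422509 = 518042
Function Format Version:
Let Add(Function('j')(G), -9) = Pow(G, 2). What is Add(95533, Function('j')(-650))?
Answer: 518042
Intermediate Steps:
Function('j')(G) = Add(9, Pow(G, 2))
Add(95533, Function('j')(-650)) = Add(95533, Add(9, Pow(-650, 2))) = Add(95533, Add(9, 422500)) = Add(95533, 422509) = 518042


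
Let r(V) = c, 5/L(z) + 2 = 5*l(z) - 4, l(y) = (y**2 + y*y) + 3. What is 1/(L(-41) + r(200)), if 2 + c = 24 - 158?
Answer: -16819/2287379 ≈ -0.0073530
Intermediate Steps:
l(y) = 3 + 2*y**2 (l(y) = (y**2 + y**2) + 3 = 2*y**2 + 3 = 3 + 2*y**2)
c = -136 (c = -2 + (24 - 158) = -2 - 134 = -136)
L(z) = 5/(9 + 10*z**2) (L(z) = 5/(-2 + (5*(3 + 2*z**2) - 4)) = 5/(-2 + ((15 + 10*z**2) - 4)) = 5/(-2 + (11 + 10*z**2)) = 5/(9 + 10*z**2))
r(V) = -136
1/(L(-41) + r(200)) = 1/(5/(9 + 10*(-41)**2) - 136) = 1/(5/(9 + 10*1681) - 136) = 1/(5/(9 + 16810) - 136) = 1/(5/16819 - 136) = 1/(-2287379/16819) = -16819/2287379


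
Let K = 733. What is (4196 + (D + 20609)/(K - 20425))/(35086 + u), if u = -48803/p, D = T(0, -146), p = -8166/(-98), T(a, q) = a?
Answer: 112428158303/924636488124 ≈ 0.12159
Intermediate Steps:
p = 4083/49 (p = -8166*(-1/98) = 4083/49 ≈ 83.327)
D = 0
u = -2391347/4083 (u = -48803/4083/49 = -48803*49/4083 = -2391347/4083 ≈ -585.68)
(4196 + (D + 20609)/(K - 20425))/(35086 + u) = (4196 + (0 + 20609)/(733 - 20425))/(35086 - 2391347/4083) = (4196 + 20609/(-19692))/(140864791/4083) = (4196 + 20609*(-1/19692))*(4083/140864791) = (4196 - 20609/19692)*(4083/140864791) = (82607023/19692)*(4083/140864791) = 112428158303/924636488124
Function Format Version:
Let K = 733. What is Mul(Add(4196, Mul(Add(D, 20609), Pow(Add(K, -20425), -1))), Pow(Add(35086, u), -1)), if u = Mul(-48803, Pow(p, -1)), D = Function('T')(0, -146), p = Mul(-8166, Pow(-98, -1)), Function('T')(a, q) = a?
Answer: Rational(112428158303, 924636488124) ≈ 0.12159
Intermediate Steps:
p = Rational(4083, 49) (p = Mul(-8166, Rational(-1, 98)) = Rational(4083, 49) ≈ 83.327)
D = 0
u = Rational(-2391347, 4083) (u = Mul(-48803, Pow(Rational(4083, 49), -1)) = Mul(-48803, Rational(49, 4083)) = Rational(-2391347, 4083) ≈ -585.68)
Mul(Add(4196, Mul(Add(D, 20609), Pow(Add(K, -20425), -1))), Pow(Add(35086, u), -1)) = Mul(Add(4196, Mul(Add(0, 20609), Pow(Add(733, -20425), -1))), Pow(Add(35086, Rational(-2391347, 4083)), -1)) = Mul(Add(4196, Mul(20609, Pow(-19692, -1))), Pow(Rational(140864791, 4083), -1)) = Mul(Add(4196, Mul(20609, Rational(-1, 19692))), Rational(4083, 140864791)) = Mul(Add(4196, Rational(-20609, 19692)), Rational(4083, 140864791)) = Mul(Rational(82607023, 19692), Rational(4083, 140864791)) = Rational(112428158303, 924636488124)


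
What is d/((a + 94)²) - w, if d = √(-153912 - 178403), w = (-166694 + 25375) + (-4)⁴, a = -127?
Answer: 141063 + I*√332315/1089 ≈ 1.4106e+5 + 0.52936*I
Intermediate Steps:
w = -141063 (w = -141319 + 256 = -141063)
d = I*√332315 (d = √(-332315) = I*√332315 ≈ 576.47*I)
d/((a + 94)²) - w = (I*√332315)/((-127 + 94)²) - 1*(-141063) = (I*√332315)/((-33)²) + 141063 = (I*√332315)/1089 + 141063 = (I*√332315)*(1/1089) + 141063 = I*√332315/1089 + 141063 = 141063 + I*√332315/1089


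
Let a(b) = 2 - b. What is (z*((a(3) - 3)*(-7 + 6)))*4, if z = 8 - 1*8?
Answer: 0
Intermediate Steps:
z = 0 (z = 8 - 8 = 0)
(z*((a(3) - 3)*(-7 + 6)))*4 = (0*(((2 - 1*3) - 3)*(-7 + 6)))*4 = (0*(((2 - 3) - 3)*(-1)))*4 = (0*((-1 - 3)*(-1)))*4 = (0*(-4*(-1)))*4 = (0*4)*4 = 0*4 = 0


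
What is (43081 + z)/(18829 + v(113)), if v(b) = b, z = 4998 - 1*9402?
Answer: 38677/18942 ≈ 2.0419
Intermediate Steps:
z = -4404 (z = 4998 - 9402 = -4404)
(43081 + z)/(18829 + v(113)) = (43081 - 4404)/(18829 + 113) = 38677/18942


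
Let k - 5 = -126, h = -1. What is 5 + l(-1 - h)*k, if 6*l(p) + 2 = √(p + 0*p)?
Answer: 136/3 ≈ 45.333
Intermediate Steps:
k = -121 (k = 5 - 126 = -121)
l(p) = -⅓ + √p/6 (l(p) = -⅓ + √(p + 0*p)/6 = -⅓ + √(p + 0)/6 = -⅓ + √p/6)
5 + l(-1 - h)*k = 5 + (-⅓ + √(-1 - 1*(-1))/6)*(-121) = 5 + (-⅓ + √(-1 + 1)/6)*(-121) = 5 + (-⅓ + √0/6)*(-121) = 5 + (-⅓ + (⅙)*0)*(-121) = 5 + (-⅓ + 0)*(-121) = 5 - ⅓*(-121) = 5 + 121/3 = 136/3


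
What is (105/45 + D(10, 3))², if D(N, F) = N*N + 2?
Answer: 97969/9 ≈ 10885.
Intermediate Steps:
D(N, F) = 2 + N² (D(N, F) = N² + 2 = 2 + N²)
(105/45 + D(10, 3))² = (105/45 + (2 + 10²))² = (105*(1/45) + (2 + 100))² = (7/3 + 102)² = (313/3)² = 97969/9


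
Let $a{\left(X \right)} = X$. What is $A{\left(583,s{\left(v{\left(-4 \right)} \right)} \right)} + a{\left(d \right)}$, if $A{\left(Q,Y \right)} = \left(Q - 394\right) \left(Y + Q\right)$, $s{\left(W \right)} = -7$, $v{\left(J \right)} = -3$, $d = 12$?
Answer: $108876$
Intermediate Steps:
$A{\left(Q,Y \right)} = \left(-394 + Q\right) \left(Q + Y\right)$
$A{\left(583,s{\left(v{\left(-4 \right)} \right)} \right)} + a{\left(d \right)} = \left(583^{2} - 229702 - -2758 + 583 \left(-7\right)\right) + 12 = \left(339889 - 229702 + 2758 - 4081\right) + 12 = 108864 + 12 = 108876$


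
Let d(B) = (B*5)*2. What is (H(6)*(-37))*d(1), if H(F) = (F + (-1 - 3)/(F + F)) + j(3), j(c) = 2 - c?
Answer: -5180/3 ≈ -1726.7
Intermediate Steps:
H(F) = -1 + F - 2/F (H(F) = (F + (-1 - 3)/(F + F)) + (2 - 1*3) = (F - 4*1/(2*F)) + (2 - 3) = (F - 2/F) - 1 = -1 + F - 2/F)
d(B) = 10*B (d(B) = (5*B)*2 = 10*B)
(H(6)*(-37))*d(1) = ((-1 + 6 - 2/6)*(-37))*(10*1) = ((-1 + 6 - 2*⅙)*(-37))*10 = ((-1 + 6 - ⅓)*(-37))*10 = ((14/3)*(-37))*10 = -518/3*10 = -5180/3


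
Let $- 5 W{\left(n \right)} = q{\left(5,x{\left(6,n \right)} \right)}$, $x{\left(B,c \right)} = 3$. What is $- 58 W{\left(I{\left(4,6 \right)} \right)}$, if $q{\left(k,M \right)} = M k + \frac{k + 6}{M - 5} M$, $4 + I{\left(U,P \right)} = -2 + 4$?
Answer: $- \frac{87}{5} \approx -17.4$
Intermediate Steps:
$I{\left(U,P \right)} = -2$ ($I{\left(U,P \right)} = -4 + \left(-2 + 4\right) = -4 + 2 = -2$)
$q{\left(k,M \right)} = M k + \frac{M \left(6 + k\right)}{-5 + M}$ ($q{\left(k,M \right)} = M k + \frac{6 + k}{-5 + M} M = M k + \frac{M \left(6 + k\right)}{-5 + M}$)
$W{\left(n \right)} = \frac{3}{10}$ ($W{\left(n \right)} = - \frac{3 \frac{1}{-5 + 3} \left(6 - 20 + 3 \cdot 5\right)}{5} = - \frac{3 \frac{1}{-2} \left(6 - 20 + 15\right)}{5} = - \frac{3 \left(- \frac{1}{2}\right) 1}{5} = \left(- \frac{1}{5}\right) \left(- \frac{3}{2}\right) = \frac{3}{10}$)
$- 58 W{\left(I{\left(4,6 \right)} \right)} = \left(-58\right) \frac{3}{10} = - \frac{87}{5}$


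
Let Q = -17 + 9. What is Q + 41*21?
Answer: 853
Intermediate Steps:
Q = -8
Q + 41*21 = -8 + 41*21 = -8 + 861 = 853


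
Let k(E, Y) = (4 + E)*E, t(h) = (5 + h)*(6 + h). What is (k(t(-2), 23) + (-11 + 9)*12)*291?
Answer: 48888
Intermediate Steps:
k(E, Y) = E*(4 + E)
(k(t(-2), 23) + (-11 + 9)*12)*291 = ((30 + (-2)² + 11*(-2))*(4 + (30 + (-2)² + 11*(-2))) + (-11 + 9)*12)*291 = ((30 + 4 - 22)*(4 + (30 + 4 - 22)) - 2*12)*291 = (12*(4 + 12) - 24)*291 = (12*16 - 24)*291 = (192 - 24)*291 = 168*291 = 48888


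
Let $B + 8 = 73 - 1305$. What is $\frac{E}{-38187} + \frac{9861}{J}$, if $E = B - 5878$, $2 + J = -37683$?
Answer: $- \frac{108320177}{1439077095} \approx -0.075271$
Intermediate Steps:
$J = -37685$ ($J = -2 - 37683 = -37685$)
$B = -1240$ ($B = -8 + \left(73 - 1305\right) = -8 - 1232 = -1240$)
$E = -7118$ ($E = -1240 - 5878 = -7118$)
$\frac{E}{-38187} + \frac{9861}{J} = - \frac{7118}{-38187} + \frac{9861}{-37685} = \left(-7118\right) \left(- \frac{1}{38187}\right) + 9861 \left(- \frac{1}{37685}\right) = \frac{7118}{38187} - \frac{9861}{37685} = - \frac{108320177}{1439077095}$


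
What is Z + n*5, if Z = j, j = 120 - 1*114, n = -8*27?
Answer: -1074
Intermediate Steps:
n = -216
j = 6 (j = 120 - 114 = 6)
Z = 6
Z + n*5 = 6 - 216*5 = 6 - 1080 = -1074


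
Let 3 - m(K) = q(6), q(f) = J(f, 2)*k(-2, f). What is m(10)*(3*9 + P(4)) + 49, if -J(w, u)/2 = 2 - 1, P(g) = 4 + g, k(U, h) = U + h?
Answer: 434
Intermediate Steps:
J(w, u) = -2 (J(w, u) = -2*(2 - 1) = -2*1 = -2)
q(f) = 4 - 2*f (q(f) = -2*(-2 + f) = 4 - 2*f)
m(K) = 11 (m(K) = 3 - (4 - 2*6) = 3 - (4 - 12) = 3 - 1*(-8) = 3 + 8 = 11)
m(10)*(3*9 + P(4)) + 49 = 11*(3*9 + (4 + 4)) + 49 = 11*(27 + 8) + 49 = 11*35 + 49 = 385 + 49 = 434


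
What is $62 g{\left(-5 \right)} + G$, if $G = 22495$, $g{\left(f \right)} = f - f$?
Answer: $22495$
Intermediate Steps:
$g{\left(f \right)} = 0$
$62 g{\left(-5 \right)} + G = 62 \cdot 0 + 22495 = 0 + 22495 = 22495$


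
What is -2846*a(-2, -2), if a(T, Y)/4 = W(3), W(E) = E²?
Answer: -102456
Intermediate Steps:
a(T, Y) = 36 (a(T, Y) = 4*3² = 4*9 = 36)
-2846*a(-2, -2) = -2846*36 = -102456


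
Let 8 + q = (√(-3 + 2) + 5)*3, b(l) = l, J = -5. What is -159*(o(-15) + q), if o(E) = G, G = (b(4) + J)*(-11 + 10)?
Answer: -1272 - 477*I ≈ -1272.0 - 477.0*I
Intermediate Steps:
G = 1 (G = (4 - 5)*(-11 + 10) = -1*(-1) = 1)
q = 7 + 3*I (q = -8 + (√(-3 + 2) + 5)*3 = -8 + (√(-1) + 5)*3 = -8 + (I + 5)*3 = -8 + (5 + I)*3 = -8 + (15 + 3*I) = 7 + 3*I ≈ 7.0 + 3.0*I)
o(E) = 1
-159*(o(-15) + q) = -159*(1 + (7 + 3*I)) = -159*(8 + 3*I) = -1272 - 477*I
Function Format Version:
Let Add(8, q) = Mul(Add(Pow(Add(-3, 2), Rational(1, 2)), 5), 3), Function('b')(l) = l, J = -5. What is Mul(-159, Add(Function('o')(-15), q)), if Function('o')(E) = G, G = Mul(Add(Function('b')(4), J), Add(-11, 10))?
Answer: Add(-1272, Mul(-477, I)) ≈ Add(-1272.0, Mul(-477.00, I))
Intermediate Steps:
G = 1 (G = Mul(Add(4, -5), Add(-11, 10)) = Mul(-1, -1) = 1)
q = Add(7, Mul(3, I)) (q = Add(-8, Mul(Add(Pow(Add(-3, 2), Rational(1, 2)), 5), 3)) = Add(-8, Mul(Add(Pow(-1, Rational(1, 2)), 5), 3)) = Add(-8, Mul(Add(I, 5), 3)) = Add(-8, Mul(Add(5, I), 3)) = Add(-8, Add(15, Mul(3, I))) = Add(7, Mul(3, I)) ≈ Add(7.0000, Mul(3.0000, I)))
Function('o')(E) = 1
Mul(-159, Add(Function('o')(-15), q)) = Mul(-159, Add(1, Add(7, Mul(3, I)))) = Mul(-159, Add(8, Mul(3, I))) = Add(-1272, Mul(-477, I))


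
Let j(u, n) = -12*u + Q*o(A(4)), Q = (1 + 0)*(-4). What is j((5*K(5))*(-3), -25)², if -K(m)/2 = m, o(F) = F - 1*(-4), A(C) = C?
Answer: 3356224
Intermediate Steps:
Q = -4 (Q = 1*(-4) = -4)
o(F) = 4 + F (o(F) = F + 4 = 4 + F)
K(m) = -2*m
j(u, n) = -32 - 12*u (j(u, n) = -12*u - 4*(4 + 4) = -12*u - 4*8 = -12*u - 32 = -32 - 12*u)
j((5*K(5))*(-3), -25)² = (-32 - 12*5*(-2*5)*(-3))² = (-32 - 12*5*(-10)*(-3))² = (-32 - (-600)*(-3))² = (-32 - 12*150)² = (-32 - 1800)² = (-1832)² = 3356224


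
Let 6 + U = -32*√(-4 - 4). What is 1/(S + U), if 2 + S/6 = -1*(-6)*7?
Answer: 117/31474 + 16*I*√2/15737 ≈ 0.0037174 + 0.0014378*I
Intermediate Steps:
U = -6 - 64*I*√2 (U = -6 - 32*√(-4 - 4) = -6 - 64*I*√2 ≈ -6.0 - 90.51*I)
S = 240 (S = -12 + 6*(-1*(-6)*7) = -12 + 6*(6*7) = -12 + 6*42 = -12 + 252 = 240)
1/(S + U) = 1/(240 + (-6 - 64*I*√2)) = 1/(234 - 64*I*√2)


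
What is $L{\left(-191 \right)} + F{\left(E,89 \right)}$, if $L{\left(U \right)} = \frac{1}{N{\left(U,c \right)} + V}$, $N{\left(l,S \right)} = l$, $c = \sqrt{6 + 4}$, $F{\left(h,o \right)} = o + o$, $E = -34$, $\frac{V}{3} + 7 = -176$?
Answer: $\frac{131719}{740} \approx 178.0$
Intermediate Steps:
$V = -549$ ($V = -21 + 3 \left(-176\right) = -21 - 528 = -549$)
$F{\left(h,o \right)} = 2 o$
$c = \sqrt{10} \approx 3.1623$
$L{\left(U \right)} = \frac{1}{-549 + U}$ ($L{\left(U \right)} = \frac{1}{U - 549} = \frac{1}{-549 + U}$)
$L{\left(-191 \right)} + F{\left(E,89 \right)} = \frac{1}{-549 - 191} + 2 \cdot 89 = \frac{1}{-740} + 178 = - \frac{1}{740} + 178 = \frac{131719}{740}$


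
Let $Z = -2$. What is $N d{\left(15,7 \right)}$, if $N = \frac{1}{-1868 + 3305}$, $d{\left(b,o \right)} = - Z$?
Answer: $\frac{2}{1437} \approx 0.0013918$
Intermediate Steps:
$d{\left(b,o \right)} = 2$ ($d{\left(b,o \right)} = \left(-1\right) \left(-2\right) = 2$)
$N = \frac{1}{1437} \approx 0.00069589$
$N d{\left(15,7 \right)} = \frac{1}{1437} \cdot 2 = \frac{2}{1437}$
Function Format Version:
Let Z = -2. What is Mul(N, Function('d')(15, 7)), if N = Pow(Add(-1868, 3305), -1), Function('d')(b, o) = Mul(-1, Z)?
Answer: Rational(2, 1437) ≈ 0.0013918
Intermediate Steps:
Function('d')(b, o) = 2 (Function('d')(b, o) = Mul(-1, -2) = 2)
N = Rational(1, 1437) (N = Pow(1437, -1) = Rational(1, 1437) ≈ 0.00069589)
Mul(N, Function('d')(15, 7)) = Mul(Rational(1, 1437), 2) = Rational(2, 1437)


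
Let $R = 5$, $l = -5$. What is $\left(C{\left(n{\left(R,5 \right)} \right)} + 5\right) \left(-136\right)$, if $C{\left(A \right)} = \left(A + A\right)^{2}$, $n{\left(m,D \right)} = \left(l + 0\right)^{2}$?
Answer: $-340680$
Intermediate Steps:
$n{\left(m,D \right)} = 25$ ($n{\left(m,D \right)} = \left(-5 + 0\right)^{2} = \left(-5\right)^{2} = 25$)
$C{\left(A \right)} = 4 A^{2}$ ($C{\left(A \right)} = \left(2 A\right)^{2} = 4 A^{2}$)
$\left(C{\left(n{\left(R,5 \right)} \right)} + 5\right) \left(-136\right) = \left(4 \cdot 25^{2} + 5\right) \left(-136\right) = \left(4 \cdot 625 + 5\right) \left(-136\right) = \left(2500 + 5\right) \left(-136\right) = 2505 \left(-136\right) = -340680$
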